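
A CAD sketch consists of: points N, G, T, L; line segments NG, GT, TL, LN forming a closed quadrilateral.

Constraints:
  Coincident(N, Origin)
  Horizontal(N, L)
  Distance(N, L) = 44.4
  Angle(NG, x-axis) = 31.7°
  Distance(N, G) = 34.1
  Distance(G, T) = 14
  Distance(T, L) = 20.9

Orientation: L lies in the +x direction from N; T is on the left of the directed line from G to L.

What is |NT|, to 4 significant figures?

47.52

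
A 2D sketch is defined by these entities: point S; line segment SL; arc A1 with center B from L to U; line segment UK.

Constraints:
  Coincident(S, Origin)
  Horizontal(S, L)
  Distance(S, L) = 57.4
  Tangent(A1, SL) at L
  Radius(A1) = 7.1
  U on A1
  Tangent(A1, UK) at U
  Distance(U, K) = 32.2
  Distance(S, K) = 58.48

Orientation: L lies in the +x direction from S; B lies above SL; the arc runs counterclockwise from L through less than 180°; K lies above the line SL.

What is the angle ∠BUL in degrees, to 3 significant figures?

27.6°

S is at the origin; S and L share the same y with |SL| = 57.4 and L on the +x side, so L = (57.4, 0.00). Tangency of A1 to SL means the radius BL is perpendicular to SL, so B = L + (0, 7.1) = (57.4, 7.10). Since BU ⟂ UK (tangency), |BK| = √(7.1² + 32.2²) = 33.0 regardless of where U sits on A1. So K lies on both circle(S, 58.48) and circle(B, 33.0); the above-SL intersection is K = (44.8, 37.6). U is the foot of the tangent from K: U = (63.2, 11.2).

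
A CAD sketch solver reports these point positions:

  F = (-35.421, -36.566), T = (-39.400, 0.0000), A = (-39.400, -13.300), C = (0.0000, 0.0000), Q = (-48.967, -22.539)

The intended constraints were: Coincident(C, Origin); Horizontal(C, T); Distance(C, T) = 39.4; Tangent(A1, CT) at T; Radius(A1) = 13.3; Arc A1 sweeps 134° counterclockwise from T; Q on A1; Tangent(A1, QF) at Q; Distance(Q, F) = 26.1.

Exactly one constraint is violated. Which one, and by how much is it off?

Distance(Q, F) = 26.1 — off by 6.60.

C = (0.00, 0.00) ✓; C.y = 0.00, T.y = 0.00 ✓; |CT| = 39.40 ✓; ∠(AT, TC) = 90.00° ✓; |AT| = 13.30 ✓; bearing(A→Q) − bearing(A→T) = 134.0° ✓; |AQ| = 13.30 ✓; ∠(AQ, QF) = 90.00° ✓; |QF| = 19.50 ✗.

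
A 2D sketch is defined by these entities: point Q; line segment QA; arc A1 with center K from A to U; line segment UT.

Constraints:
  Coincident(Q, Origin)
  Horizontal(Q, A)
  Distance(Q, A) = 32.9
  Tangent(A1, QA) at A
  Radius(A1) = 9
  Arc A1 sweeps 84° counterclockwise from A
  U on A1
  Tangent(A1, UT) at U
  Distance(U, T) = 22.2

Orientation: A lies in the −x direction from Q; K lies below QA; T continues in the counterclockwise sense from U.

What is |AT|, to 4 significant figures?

32.18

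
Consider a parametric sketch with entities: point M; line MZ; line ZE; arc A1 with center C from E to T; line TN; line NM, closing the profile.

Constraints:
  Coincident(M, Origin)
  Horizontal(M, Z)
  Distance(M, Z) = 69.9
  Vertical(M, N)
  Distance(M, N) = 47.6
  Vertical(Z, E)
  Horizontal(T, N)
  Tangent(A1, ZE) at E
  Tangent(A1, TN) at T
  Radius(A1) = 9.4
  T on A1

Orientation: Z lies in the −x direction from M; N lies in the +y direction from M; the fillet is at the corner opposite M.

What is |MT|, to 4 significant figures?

76.98

M is at the origin; M and Z share the same y with |MZ| = 69.9 and Z on the −x side, so Z = (-69.90, 0.000). M and N share the same x with |MN| = 47.6 and N on the +y side, so N = (0.000, 47.60). The virtual corner opposite M is at (-69.90, 47.60). The tangent condition forces CE to be normal to ZE and since A1 is tangent to TN there, CT ⟂ TN, with radius 9.4, so the center C sits 9.4 in from both sides at C = (-60.50, 38.20). That places the tangent points at E = (-69.90, 38.20) on ZE and T = (-60.50, 47.60) on TN. Then |MT| = |T − M| = 76.98.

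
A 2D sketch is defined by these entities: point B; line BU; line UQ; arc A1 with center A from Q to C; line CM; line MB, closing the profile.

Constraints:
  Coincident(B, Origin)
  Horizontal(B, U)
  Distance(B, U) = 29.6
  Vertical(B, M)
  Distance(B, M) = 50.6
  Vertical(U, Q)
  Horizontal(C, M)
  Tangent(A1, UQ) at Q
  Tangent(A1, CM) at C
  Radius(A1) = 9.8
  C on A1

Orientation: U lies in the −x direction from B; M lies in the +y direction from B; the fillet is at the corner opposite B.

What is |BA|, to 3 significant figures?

45.4

B and M share the same x with |BM| = 50.6 and M on the +y side, so M = (0.00, 50.6). The virtual corner opposite B is at (-29.6, 50.6). Since A1 is tangent to UQ there, AQ ⟂ UQ and tangency of A1 to CM means the radius AC is perpendicular to CM, with radius 9.8, so the center A sits 9.8 in from both sides at A = (-19.8, 40.8). Then |BA| = |A − B| = 45.4.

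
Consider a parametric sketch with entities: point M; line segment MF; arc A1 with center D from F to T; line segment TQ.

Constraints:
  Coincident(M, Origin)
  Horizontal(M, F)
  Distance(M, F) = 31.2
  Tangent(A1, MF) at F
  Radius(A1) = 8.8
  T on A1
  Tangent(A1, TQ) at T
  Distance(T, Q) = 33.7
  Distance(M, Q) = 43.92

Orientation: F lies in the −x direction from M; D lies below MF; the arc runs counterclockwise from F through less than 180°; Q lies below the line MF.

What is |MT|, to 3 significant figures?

40.7

M is at the origin; MF is horizontal with |MF| = 31.2 and F on the −x side, so F = (-31.2, 0.00). Tangency of A1 to MF means the radius DF is perpendicular to MF, so D = F + (0, -8.8) = (-31.2, -8.80). Since DT ⟂ TQ (tangency), |DQ| = √(8.8² + 33.7²) = 34.8 regardless of where T sits on A1. So Q lies on both circle(M, 43.92) and circle(D, 34.8); the below-MF intersection is Q = (-16.9, -40.5). T is the foot of the tangent from Q: T = (-38.0, -14.3).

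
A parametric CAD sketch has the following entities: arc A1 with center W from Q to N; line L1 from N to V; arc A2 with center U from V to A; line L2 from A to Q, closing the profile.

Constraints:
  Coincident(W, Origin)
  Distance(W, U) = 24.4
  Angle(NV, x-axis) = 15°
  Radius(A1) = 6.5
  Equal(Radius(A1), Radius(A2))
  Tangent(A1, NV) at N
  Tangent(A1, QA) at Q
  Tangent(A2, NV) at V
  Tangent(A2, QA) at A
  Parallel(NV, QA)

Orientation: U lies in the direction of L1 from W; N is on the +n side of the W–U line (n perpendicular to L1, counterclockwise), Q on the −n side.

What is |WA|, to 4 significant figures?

25.25

The slot axis is L1's direction at 15.0°, so u = (cos 15.0°, sin 15.0°) = (0.9659, 0.2588) and n = (−sin 15.0°, cos 15.0°) = (-0.2588, 0.9659). W is at the origin and U lies 24.4 along u from W, so U = 24.4·u = (23.57, 6.315). Tangency of A1 to both parallel lines with radius 6.5 puts N and Q at W ± 6.5·n: N = (-1.682, 6.279), Q = (1.682, -6.279). Equal radii place V and A the same way about U: V = U + 6.5·n = (21.89, 12.59), A = U − 6.5·n = (25.25, 0.03667). Then |WA| = |A − W| = 25.25.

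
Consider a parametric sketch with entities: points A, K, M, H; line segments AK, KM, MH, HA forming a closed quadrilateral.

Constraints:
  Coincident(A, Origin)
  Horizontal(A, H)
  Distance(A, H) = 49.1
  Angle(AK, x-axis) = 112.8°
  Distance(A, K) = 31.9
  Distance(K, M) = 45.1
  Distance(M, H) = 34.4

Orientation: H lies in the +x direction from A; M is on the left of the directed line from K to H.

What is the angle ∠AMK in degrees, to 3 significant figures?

41.7°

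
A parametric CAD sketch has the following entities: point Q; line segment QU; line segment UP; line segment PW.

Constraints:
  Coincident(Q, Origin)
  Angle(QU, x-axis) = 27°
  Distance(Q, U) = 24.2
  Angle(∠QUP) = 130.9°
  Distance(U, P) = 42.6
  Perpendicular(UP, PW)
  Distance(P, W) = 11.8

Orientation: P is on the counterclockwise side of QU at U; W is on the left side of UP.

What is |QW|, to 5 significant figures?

58.804

Q is at the origin; QU runs at 27.0° with length 24.2, so U = 24.2·(cos 27.0°, sin 27.0°) = (21.562, 10.987). ∠QUP = 130.9°, so UP runs at 27.0° + (180° − 130.9°) = 76.100° from the x-axis; with |UP| = 42.6, P = U + 42.6·(cos 76.100°, sin 76.100°) = (31.796, 52.339). UP ⟂ PW; with |PW| = 11.8 on the left of UP, W = P + 11.8·(-0.97072, 0.24023) = (20.342, 55.174). Then |QW| = |W − Q| = 58.804.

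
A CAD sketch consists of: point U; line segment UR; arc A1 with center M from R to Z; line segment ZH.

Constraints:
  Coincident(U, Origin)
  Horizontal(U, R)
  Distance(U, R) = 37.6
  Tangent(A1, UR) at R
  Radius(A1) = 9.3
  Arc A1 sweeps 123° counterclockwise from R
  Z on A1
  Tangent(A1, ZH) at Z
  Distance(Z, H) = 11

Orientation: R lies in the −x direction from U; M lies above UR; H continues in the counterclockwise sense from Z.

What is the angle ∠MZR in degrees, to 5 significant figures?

28.500°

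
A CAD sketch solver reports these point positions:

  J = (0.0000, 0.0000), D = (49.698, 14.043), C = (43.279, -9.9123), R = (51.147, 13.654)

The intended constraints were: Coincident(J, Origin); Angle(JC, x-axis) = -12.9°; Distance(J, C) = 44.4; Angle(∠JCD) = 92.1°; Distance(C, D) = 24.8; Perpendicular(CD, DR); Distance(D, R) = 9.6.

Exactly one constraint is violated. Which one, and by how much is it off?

Distance(D, R) = 9.6 — off by 8.10.

J = (0.00, 0.00) ✓; JC at -12.90° ✓; |JC| = 44.40 ✓; ∠JCD = 92.10° ✓; |CD| = 24.80 ✓; ∠(CD, DR) = 90.03° ✓; |DR| = 1.500 ✗.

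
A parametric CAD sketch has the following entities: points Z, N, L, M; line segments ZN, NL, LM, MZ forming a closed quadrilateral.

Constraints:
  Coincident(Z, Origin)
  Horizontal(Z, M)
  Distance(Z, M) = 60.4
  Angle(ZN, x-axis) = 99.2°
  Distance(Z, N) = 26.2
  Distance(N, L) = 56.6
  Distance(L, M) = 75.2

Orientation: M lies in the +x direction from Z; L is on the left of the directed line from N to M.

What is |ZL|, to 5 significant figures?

76.473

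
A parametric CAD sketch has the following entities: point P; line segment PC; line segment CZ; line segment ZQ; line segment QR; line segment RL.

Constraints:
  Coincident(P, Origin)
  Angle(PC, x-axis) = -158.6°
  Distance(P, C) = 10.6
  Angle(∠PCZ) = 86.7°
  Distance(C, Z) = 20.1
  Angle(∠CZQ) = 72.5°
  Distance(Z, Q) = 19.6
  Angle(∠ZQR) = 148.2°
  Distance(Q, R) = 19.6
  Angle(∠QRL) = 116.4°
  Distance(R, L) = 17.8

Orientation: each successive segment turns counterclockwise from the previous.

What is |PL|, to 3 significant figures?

22.5

∠ZQR = 148.2° gives QR at 74.0° from the x-axis; with |QR| = 19.6, R = (18.5, 9.88). ∠QRL = 116.4° gives RL at 138° from the x-axis; with |RL| = 17.8, L = (5.31, 21.9). Then |PL| = |L − P| = 22.5.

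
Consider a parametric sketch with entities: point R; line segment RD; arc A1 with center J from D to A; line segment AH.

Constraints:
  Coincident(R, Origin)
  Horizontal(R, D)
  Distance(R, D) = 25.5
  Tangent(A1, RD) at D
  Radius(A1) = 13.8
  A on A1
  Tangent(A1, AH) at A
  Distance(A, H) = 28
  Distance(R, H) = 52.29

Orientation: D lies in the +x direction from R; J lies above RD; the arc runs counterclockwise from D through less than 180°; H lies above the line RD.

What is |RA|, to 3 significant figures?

42.8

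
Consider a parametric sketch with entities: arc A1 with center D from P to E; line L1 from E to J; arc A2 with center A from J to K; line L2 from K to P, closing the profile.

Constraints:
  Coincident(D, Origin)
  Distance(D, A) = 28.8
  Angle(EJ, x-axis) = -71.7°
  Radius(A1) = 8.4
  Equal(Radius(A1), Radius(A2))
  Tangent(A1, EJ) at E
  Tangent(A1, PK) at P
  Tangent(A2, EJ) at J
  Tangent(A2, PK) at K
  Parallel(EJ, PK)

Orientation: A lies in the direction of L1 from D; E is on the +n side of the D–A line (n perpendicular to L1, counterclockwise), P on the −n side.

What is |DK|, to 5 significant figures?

30.000

The slot axis is L1's direction at -71.7°, so u = (cos -71.7°, sin -71.7°) = (0.31399, -0.94943) and n = (−sin -71.7°, cos -71.7°) = (0.94943, 0.31399). D is at the origin and A lies 28.8 along u from D, so A = 28.8·u = (9.0430, -27.343). Tangency of A1 to both parallel lines with radius 8.4 puts E and P at D ± 8.4·n: E = (7.9752, 2.6375), P = (-7.9752, -2.6375). Equal radii place J and K the same way about A: J = A + 8.4·n = (17.018, -24.706), K = A − 8.4·n = (1.0678, -29.981). Then |DK| = |K − D| = 30.000.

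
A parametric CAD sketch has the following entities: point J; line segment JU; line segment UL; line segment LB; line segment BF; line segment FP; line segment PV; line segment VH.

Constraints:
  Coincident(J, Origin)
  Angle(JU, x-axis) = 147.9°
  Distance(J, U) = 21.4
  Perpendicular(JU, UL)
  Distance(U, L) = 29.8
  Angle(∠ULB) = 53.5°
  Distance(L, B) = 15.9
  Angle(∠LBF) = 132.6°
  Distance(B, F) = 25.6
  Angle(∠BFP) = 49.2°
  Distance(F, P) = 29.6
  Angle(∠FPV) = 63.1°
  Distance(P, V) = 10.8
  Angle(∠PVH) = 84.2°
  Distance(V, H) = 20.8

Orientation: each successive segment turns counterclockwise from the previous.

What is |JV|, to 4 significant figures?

26.73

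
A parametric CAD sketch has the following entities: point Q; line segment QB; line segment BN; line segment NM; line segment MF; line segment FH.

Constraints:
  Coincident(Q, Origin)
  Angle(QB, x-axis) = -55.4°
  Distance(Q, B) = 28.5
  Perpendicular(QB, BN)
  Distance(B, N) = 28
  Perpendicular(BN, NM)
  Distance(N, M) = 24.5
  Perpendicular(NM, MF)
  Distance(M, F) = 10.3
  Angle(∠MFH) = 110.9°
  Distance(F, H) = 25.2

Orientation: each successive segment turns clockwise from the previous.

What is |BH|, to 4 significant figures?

8.763

Q is at the origin; QB runs at -55.4° with length 28.5, so B = (16.18, -23.46). The perpendicularity gives BN at right angles to QB, so BN runs at -145.4°; with |BN| = 28.0, N = (-6.864, -39.36). BN ⟂ NM, so NM runs at 124.6°; with |NM| = 24.5, M = (-20.78, -19.19). NM is perpendicular to MF, so MF runs at 34.60°; with |MF| = 10.3, F = (-12.30, -13.34). ∠MFH = 110.9° gives FH at -34.50° from the x-axis; with |FH| = 25.2, H = (8.470, -27.62). Then |BH| = |H − B| = 8.763.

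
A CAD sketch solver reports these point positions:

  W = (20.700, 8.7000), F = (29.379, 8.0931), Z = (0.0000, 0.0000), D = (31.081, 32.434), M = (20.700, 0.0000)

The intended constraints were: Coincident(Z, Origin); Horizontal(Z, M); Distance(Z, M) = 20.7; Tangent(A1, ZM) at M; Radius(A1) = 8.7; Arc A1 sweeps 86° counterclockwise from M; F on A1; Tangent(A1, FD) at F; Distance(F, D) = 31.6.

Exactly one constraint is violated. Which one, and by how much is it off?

Distance(F, D) = 31.6 — off by 7.20.

Z = (0.00, 0.00) ✓; Z.y = 0.00, M.y = 0.00 ✓; |ZM| = 20.70 ✓; ∠(WM, MZ) = 90.00° ✓; |WM| = 8.700 ✓; bearing(W→F) − bearing(W→M) = 86.00° ✓; |WF| = 8.700 ✓; ∠(WF, FD) = 90.00° ✓; |FD| = 24.40 ✗.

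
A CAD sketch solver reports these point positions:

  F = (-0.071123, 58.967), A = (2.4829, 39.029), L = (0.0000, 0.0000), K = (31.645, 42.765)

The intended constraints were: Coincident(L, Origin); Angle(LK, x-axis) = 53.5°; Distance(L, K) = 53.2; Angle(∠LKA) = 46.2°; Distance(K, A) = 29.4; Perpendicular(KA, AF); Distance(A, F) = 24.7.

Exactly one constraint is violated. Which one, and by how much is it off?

Distance(A, F) = 24.7 — off by 4.60.

L = (0.00, 0.00) ✓; LK at 53.50° ✓; |LK| = 53.20 ✓; ∠LKA = 46.20° ✓; |KA| = 29.40 ✓; ∠(KA, AF) = 90.00° ✓; |AF| = 20.10 ✗.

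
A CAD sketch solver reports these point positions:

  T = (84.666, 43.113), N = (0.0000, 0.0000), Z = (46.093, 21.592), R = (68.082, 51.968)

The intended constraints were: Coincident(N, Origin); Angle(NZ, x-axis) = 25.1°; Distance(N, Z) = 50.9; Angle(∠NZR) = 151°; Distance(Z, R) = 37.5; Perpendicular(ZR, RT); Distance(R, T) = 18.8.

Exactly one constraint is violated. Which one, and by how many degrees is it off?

Perpendicular(ZR, RT) — off by 7.80°.

N = (0.00, 0.00) ✓; NZ at 25.10° ✓; |NZ| = 50.90 ✓; ∠NZR = 151.0° ✓; |ZR| = 37.50 ✓; ∠(ZR, RT) = 82.20° ✗; |RT| = 18.80 ✓.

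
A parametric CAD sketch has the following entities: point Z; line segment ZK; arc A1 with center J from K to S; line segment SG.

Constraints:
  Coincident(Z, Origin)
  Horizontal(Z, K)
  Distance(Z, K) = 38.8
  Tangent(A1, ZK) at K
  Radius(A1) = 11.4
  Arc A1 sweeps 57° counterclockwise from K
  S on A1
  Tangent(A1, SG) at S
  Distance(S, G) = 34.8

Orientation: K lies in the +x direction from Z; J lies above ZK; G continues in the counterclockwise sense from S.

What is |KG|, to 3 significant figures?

44.7

Z is at the origin; ZK is horizontal with |ZK| = 38.8 and K on the +x side, so K = (38.8, 0.00). A1 meets ZK tangentially, so JK is at right angles to ZK, so J = K + (0, 11.4) = (38.8, 11.4). On A1, K sits at bearing -90° from J; a 57° counterclockwise sweep puts S at bearing -33°, so S = J + 11.4·(cos -33°, sin -33°) = (48.4, 5.19). Tangency of A1 to SG means the radius JS is perpendicular to SG, so SG runs along (−sin -33°, cos -33°); with |SG| = 34.8, G = (67.3, 34.4). Then |KG| = |G − K| = 44.7.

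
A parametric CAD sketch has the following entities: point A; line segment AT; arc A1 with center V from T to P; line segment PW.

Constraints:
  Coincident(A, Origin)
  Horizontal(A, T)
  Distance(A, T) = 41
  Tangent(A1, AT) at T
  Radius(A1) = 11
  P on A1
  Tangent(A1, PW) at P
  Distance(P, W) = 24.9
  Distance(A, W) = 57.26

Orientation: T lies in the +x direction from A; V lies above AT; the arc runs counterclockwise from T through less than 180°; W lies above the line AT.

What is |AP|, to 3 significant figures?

53.4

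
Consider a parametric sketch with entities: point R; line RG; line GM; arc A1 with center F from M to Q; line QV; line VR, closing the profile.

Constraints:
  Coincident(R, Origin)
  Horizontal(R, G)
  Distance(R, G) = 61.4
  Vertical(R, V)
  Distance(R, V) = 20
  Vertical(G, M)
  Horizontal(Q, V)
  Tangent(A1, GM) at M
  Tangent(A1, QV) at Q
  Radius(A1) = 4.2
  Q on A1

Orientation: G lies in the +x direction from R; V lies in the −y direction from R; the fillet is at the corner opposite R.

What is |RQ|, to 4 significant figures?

60.60

R is at the origin; RG is horizontal with |RG| = 61.4 and G on the +x side, so G = (61.40, 0.000). R and V share the same x with |RV| = 20.0 and V on the −y side, so V = (0.000, -20.00). The virtual corner opposite R is at (61.40, -20.00). Since A1 is tangent to GM there, FM ⟂ GM and A1 meets QV tangentially, so FQ is at right angles to QV, with radius 4.2, so the center F sits 4.2 in from both sides at F = (57.20, -15.80). That places the tangent points at M = (61.40, -15.80) on GM and Q = (57.20, -20.00) on QV. Then |RQ| = |Q − R| = 60.60.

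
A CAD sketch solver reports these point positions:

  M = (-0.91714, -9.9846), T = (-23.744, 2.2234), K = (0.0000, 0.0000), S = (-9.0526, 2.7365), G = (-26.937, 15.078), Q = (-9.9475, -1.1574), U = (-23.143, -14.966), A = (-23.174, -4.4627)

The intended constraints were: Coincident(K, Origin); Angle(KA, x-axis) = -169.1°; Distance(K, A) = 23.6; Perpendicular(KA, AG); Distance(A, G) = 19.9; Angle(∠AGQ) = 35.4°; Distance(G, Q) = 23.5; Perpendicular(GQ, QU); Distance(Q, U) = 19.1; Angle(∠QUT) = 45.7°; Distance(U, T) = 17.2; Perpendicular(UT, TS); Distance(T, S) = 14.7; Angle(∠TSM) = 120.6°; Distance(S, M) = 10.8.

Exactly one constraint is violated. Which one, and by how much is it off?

Distance(S, M) = 10.8 — off by 4.30.

K = (0.00, 0.00) ✓; KA at -169.1° ✓; |KA| = 23.60 ✓; ∠(KA, AG) = 90.00° ✓; |AG| = 19.90 ✓; ∠AGQ = 35.40° ✓; |GQ| = 23.50 ✓; ∠(GQ, QU) = 90.00° ✓; |QU| = 19.10 ✓; ∠QUT = 45.70° ✓; |UT| = 17.20 ✓; ∠(UT, TS) = 90.00° ✓; |TS| = 14.70 ✓; ∠TSM = 120.6° ✓; |SM| = 15.10 ✗.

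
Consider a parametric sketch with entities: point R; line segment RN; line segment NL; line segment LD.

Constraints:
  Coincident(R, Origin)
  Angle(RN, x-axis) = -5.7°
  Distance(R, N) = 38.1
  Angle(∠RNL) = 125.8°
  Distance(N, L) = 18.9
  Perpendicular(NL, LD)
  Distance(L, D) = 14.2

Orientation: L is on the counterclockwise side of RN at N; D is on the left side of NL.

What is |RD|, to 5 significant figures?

44.444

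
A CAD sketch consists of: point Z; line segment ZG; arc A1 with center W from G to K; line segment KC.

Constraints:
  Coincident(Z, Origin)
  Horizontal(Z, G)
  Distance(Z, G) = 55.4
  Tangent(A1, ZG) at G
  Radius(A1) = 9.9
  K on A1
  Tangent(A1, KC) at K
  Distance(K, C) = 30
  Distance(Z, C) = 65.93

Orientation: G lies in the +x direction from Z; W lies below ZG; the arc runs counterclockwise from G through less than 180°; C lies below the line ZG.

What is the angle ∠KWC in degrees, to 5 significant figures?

71.737°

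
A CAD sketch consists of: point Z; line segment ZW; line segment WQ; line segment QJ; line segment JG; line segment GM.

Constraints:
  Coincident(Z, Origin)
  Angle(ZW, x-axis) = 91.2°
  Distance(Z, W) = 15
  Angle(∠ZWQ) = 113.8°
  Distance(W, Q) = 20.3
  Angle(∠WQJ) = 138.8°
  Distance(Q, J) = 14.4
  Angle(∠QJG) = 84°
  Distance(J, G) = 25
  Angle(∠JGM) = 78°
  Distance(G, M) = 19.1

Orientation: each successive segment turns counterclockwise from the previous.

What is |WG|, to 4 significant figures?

29.40

Z is at the origin; ZW runs at 91.2° with length 15.0, so W = (-0.3141, 15.00). ∠ZWQ = 113.8° gives WQ at 157.4° from the x-axis; with |WQ| = 20.3, Q = (-19.06, 22.80). ∠WQJ = 138.8° gives QJ at -161.4° from the x-axis; with |QJ| = 14.4, J = (-32.70, 18.20). ∠QJG = 84.0° gives JG at -65.40° from the x-axis; with |JG| = 25.0, G = (-22.30, -4.526). Then |WG| = |G − W| = 29.40.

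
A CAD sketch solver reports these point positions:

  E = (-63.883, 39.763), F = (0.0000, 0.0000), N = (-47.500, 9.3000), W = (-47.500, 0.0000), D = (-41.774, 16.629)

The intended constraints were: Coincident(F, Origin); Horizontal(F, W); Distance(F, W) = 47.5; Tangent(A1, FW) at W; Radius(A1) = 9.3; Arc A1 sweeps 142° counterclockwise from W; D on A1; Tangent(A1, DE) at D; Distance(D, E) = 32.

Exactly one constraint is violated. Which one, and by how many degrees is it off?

Tangent(A1, DE) at D — off by 8.30°.

F = (0.00, 0.00) ✓; F.y = 0.00, W.y = 0.00 ✓; |FW| = 47.50 ✓; ∠(NW, WF) = 90.00° ✓; |NW| = 9.300 ✓; bearing(N→D) − bearing(N→W) = 142.0° ✓; |ND| = 9.301 ✓; ∠(ND, DE) = 98.30° ✗; |DE| = 32.00 ✓.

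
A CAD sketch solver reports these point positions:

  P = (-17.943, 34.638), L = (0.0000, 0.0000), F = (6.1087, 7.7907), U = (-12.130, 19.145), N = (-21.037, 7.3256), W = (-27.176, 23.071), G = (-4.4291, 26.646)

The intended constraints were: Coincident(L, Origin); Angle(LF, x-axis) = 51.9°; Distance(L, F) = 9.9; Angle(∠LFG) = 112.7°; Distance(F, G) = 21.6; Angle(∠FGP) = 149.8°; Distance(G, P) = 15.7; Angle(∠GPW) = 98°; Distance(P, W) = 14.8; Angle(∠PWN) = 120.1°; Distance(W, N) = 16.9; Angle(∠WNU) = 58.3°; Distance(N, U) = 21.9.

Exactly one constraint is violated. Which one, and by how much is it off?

Distance(N, U) = 21.9 — off by 7.10.

L = (0.00, 0.00) ✓; LF at 51.90° ✓; |LF| = 9.900 ✓; ∠LFG = 112.7° ✓; |FG| = 21.60 ✓; ∠FGP = 149.8° ✓; |GP| = 15.70 ✓; ∠GPW = 98.00° ✓; |PW| = 14.80 ✓; ∠PWN = 120.1° ✓; |WN| = 16.90 ✓; ∠WNU = 58.30° ✓; |NU| = 14.80 ✗.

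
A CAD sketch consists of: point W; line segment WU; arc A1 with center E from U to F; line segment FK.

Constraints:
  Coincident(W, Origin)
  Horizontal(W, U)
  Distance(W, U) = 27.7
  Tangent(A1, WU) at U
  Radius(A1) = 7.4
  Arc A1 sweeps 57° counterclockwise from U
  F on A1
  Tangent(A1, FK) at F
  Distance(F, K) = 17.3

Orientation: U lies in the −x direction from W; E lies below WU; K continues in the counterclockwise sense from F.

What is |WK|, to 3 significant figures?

46.9

W is at the origin; W and U share the same y with |WU| = 27.7 and U on the −x side, so U = (-27.7, 0.00). Since A1 is tangent to WU there, EU ⟂ WU, so E = U + (0, -7.4) = (-27.7, -7.40). On A1, U sits at bearing 90° from E; a 57° counterclockwise sweep puts F at bearing 147°, so F = E + 7.4·(cos 147°, sin 147°) = (-33.9, -3.37). A1 meets FK tangentially, so EF is at right angles to FK, so FK runs along (−sin 147°, cos 147°); with |FK| = 17.3, K = (-43.3, -17.9). Then |WK| = |K − W| = 46.9.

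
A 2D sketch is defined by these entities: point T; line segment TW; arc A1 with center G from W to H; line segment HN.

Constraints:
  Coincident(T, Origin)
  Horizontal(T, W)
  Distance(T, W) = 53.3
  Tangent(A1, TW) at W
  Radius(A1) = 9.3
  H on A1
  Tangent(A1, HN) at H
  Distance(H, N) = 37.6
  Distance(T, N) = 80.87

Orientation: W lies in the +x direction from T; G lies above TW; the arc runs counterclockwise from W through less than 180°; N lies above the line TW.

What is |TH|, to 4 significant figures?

63.08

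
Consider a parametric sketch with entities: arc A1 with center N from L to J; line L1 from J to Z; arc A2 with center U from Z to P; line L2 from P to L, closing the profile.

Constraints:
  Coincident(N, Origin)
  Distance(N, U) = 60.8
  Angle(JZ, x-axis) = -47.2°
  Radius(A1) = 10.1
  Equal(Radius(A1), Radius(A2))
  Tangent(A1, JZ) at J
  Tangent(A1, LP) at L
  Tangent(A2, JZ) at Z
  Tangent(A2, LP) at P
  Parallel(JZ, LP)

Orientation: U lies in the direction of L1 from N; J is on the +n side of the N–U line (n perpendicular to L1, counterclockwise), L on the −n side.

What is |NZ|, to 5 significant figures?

61.633

The slot axis is L1's direction at -47.2°, so u = (cos -47.2°, sin -47.2°) = (0.67944, -0.73373) and n = (−sin -47.2°, cos -47.2°) = (0.73373, 0.67944). N is at the origin and U lies 60.8 along u from N, so U = 60.8·u = (41.310, -44.611). Tangency of A1 to both parallel lines with radius 10.1 puts J and L at N ± 10.1·n: J = (7.4107, 6.8624), L = (-7.4107, -6.8624). Equal radii place Z and P the same way about U: Z = U + 10.1·n = (48.721, -37.748), P = U − 10.1·n = (33.899, -51.473). Then |NZ| = |Z − N| = 61.633.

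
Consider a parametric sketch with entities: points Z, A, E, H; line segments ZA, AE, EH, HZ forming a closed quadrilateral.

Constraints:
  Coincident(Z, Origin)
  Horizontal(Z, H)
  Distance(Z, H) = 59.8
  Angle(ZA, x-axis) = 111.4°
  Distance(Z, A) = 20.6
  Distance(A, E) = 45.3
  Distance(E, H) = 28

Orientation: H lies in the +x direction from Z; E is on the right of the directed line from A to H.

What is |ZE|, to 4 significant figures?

32.11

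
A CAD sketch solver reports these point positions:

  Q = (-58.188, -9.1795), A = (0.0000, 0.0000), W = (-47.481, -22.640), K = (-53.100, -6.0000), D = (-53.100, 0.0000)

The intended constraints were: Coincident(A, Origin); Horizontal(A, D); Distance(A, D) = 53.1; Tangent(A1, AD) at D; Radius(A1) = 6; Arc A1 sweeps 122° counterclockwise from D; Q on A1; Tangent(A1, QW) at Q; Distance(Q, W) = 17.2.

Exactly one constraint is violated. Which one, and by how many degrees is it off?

Tangent(A1, QW) at Q — off by 6.50°.

A = (0.00, 0.00) ✓; A.y = 0.00, D.y = 0.00 ✓; |AD| = 53.10 ✓; ∠(KD, DA) = 90.00° ✓; |KD| = 6.000 ✓; bearing(K→Q) − bearing(K→D) = 122.0° ✓; |KQ| = 6.000 ✓; ∠(KQ, QW) = 83.50° ✗; |QW| = 17.20 ✓.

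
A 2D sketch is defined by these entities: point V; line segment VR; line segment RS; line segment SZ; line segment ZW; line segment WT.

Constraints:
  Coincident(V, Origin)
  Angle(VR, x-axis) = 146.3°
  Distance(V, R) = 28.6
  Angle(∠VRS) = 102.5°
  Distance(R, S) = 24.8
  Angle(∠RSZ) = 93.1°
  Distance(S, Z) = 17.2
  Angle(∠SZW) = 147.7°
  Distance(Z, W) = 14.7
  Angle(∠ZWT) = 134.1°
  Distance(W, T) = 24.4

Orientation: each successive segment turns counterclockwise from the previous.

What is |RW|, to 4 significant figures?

35.28

V is at the origin; VR runs at 146.3° with length 28.6, so R = (-23.79, 15.87). ∠VRS = 102.5° gives RS at -136.2° from the x-axis; with |RS| = 24.8, S = (-41.69, -1.297). ∠RSZ = 93.1° gives SZ at -49.30° from the x-axis; with |SZ| = 17.2, Z = (-30.48, -14.34). ∠SZW = 147.7° gives ZW at -17.00° from the x-axis; with |ZW| = 14.7, W = (-16.42, -18.63). Then |RW| = |W − R| = 35.28.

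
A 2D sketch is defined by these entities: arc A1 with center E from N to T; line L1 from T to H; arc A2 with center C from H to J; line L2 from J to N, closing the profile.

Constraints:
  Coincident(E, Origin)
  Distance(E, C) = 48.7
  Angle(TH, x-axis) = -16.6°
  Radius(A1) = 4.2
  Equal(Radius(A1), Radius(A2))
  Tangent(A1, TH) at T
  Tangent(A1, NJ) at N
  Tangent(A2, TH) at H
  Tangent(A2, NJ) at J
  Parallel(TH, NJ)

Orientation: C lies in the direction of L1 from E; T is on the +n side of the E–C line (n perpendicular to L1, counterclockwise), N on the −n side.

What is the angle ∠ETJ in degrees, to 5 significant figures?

80.214°

Tangency of A1 to both parallel lines with radius 4.2 puts T and N at E ± 4.2·n: T = (1.1999, 4.0250), N = (-1.1999, -4.0250). Equal radii place H and J the same way about C: H = C + 4.2·n = (47.870, -9.8881), J = C − 4.2·n = (45.470, -17.938). Then cos ∠ETJ = TE·TJ / (|TE||TJ|), giving 80.214°.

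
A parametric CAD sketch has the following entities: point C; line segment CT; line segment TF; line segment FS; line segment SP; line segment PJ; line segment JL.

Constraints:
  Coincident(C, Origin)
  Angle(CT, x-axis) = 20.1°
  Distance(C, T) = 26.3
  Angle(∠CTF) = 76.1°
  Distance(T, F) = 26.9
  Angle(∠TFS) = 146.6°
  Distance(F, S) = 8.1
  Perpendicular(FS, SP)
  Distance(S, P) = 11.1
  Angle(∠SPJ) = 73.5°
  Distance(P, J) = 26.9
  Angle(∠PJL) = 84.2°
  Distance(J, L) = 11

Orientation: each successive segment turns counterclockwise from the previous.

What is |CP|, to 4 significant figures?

24.29

C is at the origin; CT runs at 20.1° with length 26.3, so T = (24.70, 9.038). ∠CTF = 76.1° gives TF at 124.0° from the x-axis; with |TF| = 26.9, F = (9.656, 31.34). ∠TFS = 146.6° gives FS at 157.4° from the x-axis; with |FS| = 8.1, S = (2.178, 34.45). FS ⟂ SP, so SP runs at -112.6°; with |SP| = 11.1, P = (-2.088, 24.20). Then |CP| = |P − C| = 24.29.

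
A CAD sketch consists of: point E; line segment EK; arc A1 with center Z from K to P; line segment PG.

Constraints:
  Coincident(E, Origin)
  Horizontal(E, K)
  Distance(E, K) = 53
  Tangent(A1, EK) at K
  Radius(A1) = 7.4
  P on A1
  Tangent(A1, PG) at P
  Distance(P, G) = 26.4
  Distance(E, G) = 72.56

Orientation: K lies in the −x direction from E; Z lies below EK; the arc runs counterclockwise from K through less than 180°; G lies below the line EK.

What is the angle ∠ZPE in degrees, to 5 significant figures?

16.317°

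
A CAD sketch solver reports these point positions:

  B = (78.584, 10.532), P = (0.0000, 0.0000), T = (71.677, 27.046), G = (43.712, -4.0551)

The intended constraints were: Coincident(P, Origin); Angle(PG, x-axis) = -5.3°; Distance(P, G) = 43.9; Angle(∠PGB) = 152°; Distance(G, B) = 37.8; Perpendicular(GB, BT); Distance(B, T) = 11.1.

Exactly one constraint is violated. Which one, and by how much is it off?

Distance(B, T) = 11.1 — off by 6.80.

P = (0.00, 0.00) ✓; PG at -5.300° ✓; |PG| = 43.90 ✓; ∠PGB = 152.0° ✓; |GB| = 37.80 ✓; ∠(GB, BT) = 90.00° ✓; |BT| = 17.90 ✗.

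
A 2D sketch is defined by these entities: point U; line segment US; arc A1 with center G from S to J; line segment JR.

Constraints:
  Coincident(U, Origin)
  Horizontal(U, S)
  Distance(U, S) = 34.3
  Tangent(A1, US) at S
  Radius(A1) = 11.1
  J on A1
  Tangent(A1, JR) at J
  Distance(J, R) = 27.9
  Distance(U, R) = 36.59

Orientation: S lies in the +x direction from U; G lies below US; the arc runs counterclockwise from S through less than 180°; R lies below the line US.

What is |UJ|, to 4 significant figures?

24.96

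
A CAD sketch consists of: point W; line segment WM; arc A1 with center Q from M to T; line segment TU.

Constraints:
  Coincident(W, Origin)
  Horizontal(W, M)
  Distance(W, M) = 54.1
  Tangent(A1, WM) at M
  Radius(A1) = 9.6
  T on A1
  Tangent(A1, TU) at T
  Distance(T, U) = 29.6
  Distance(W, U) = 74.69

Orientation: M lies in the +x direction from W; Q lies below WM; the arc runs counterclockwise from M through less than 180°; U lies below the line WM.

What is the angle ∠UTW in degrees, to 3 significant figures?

144°

W is at the origin; W and M share the same y with |WM| = 54.1 and M on the +x side, so M = (54.1, 0.00). Tangency of A1 to WM means the radius QM is perpendicular to WM, so Q = M + (0, -9.6) = (54.1, -9.60). Since QT ⟂ TU (tangency), |QU| = √(9.6² + 29.6²) = 31.1 regardless of where T sits on A1. So U lies on both circle(W, 74.69) and circle(Q, 31.1); the below-WM intersection is U = (63.5, -39.2). T is the foot of the tangent from U: T = (46.3, -15.2).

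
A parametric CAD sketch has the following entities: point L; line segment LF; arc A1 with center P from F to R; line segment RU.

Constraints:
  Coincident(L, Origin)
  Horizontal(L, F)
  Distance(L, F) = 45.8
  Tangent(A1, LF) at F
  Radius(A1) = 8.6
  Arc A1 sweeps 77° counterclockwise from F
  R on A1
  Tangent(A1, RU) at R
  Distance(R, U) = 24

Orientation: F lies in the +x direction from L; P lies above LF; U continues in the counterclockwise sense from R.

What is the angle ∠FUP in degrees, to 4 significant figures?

8.082°

L is at the origin; L and F share the same y with |LF| = 45.8 and F on the +x side, so F = (45.80, 0.000). Since A1 is tangent to LF there, PF ⟂ LF, so P = F + (0, 8.6) = (45.80, 8.600). On A1, F sits at bearing -90° from P; a 77° counterclockwise sweep puts R at bearing -13°, so R = P + 8.6·(cos -13°, sin -13°) = (54.18, 6.665). The tangent condition forces PR to be normal to RU, so RU runs along (−sin -13°, cos -13°); with |RU| = 24.0, U = (59.58, 30.05). Then cos ∠FUP = UF·UP / (|UF||UP|), giving 8.082°.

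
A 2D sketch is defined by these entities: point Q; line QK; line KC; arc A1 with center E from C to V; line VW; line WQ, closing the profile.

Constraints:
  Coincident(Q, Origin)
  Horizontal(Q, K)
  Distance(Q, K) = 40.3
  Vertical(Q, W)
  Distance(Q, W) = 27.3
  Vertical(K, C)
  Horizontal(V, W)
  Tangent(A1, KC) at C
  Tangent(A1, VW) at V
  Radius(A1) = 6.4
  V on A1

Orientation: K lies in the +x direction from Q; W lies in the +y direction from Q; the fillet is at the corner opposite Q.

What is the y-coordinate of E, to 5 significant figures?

20.900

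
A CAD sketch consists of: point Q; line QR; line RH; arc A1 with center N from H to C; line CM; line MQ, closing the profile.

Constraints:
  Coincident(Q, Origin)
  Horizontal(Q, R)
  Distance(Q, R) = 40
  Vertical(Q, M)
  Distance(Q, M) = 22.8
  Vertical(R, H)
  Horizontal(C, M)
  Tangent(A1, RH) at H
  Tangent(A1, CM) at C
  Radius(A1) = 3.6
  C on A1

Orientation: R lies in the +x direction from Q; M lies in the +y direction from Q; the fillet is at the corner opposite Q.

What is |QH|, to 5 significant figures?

44.369

Q is at the origin; QR is horizontal with |QR| = 40.0 and R on the +x side, so R = (40.000, 0.0000). QM is vertical with |QM| = 22.8 and M on the +y side, so M = (0.0000, 22.800). The virtual corner opposite Q is at (40.000, 22.800). Tangency of A1 to RH means the radius NH is perpendicular to RH and A1 meets CM tangentially, so NC is at right angles to CM, with radius 3.6, so the center N sits 3.6 in from both sides at N = (36.400, 19.200). That places the tangent points at H = (40.000, 19.200) on RH and C = (36.400, 22.800) on CM. Then |QH| = |H − Q| = 44.369.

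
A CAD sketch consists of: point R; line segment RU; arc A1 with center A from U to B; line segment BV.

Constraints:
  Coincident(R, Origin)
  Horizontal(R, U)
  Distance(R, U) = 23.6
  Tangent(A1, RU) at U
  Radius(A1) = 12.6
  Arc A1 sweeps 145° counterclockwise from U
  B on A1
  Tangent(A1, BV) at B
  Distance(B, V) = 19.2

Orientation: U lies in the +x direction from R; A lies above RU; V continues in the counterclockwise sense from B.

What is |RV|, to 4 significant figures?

37.14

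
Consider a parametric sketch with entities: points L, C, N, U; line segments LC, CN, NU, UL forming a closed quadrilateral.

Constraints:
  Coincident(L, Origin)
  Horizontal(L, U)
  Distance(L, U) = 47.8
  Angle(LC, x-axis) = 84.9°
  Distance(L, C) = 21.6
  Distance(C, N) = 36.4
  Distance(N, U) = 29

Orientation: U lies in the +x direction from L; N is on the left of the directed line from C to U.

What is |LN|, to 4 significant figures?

46.65

L is at the origin; L and U share the same y with |LU| = 47.8 and U in +x, so U = (47.8, 0). LC runs at 84.9° with |LC| = 21.6, so C = (1.920, 21.51). N is determined by |CN| = 36.4 and |NU| = 29.0 together: it lies at the intersection of circle(C, 36.4) and circle(U, 29.0). With |CU| = 50.67, the foot of the radical line on CU is 30.11 from C and the perpendicular offset is √(36.4² − 30.11²) = 20.45. Taking the left-of-CU solution: N = (37.87, 27.25).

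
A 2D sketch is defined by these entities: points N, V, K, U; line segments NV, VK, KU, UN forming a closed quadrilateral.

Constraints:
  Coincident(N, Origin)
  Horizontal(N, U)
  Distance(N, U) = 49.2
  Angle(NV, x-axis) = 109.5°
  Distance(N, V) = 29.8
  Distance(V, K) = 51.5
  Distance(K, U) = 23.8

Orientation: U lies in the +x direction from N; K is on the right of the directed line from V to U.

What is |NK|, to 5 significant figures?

27.957

N is at the origin; N and U share the same y with |NU| = 49.2 and U in +x, so U = (49.2, 0). NV runs at 109.5° with |NV| = 29.8, so V = (-9.9474, 28.091). K is determined by |VK| = 51.5 and |KU| = 23.8 together: it lies at the intersection of circle(V, 51.5) and circle(U, 23.8). With |VU| = 65.479, the foot of the radical line on VU is 48.667 from V and the perpendicular offset is √(51.5² − 48.667²) = 16.846. Taking the right-of-VU solution: K = (26.786, -8.0046).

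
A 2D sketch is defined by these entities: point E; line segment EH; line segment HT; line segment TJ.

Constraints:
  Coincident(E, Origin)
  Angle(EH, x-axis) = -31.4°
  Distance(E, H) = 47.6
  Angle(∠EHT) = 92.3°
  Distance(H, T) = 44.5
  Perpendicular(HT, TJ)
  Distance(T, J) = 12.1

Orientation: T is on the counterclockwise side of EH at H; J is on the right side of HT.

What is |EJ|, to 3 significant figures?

75.6

E is at the origin; EH runs at -31.4° with length 47.6, so H = 47.6·(cos -31.4°, sin -31.4°) = (40.6, -24.8). ∠EHT = 92.3°, so HT runs at -31.4° + (180° − 92.3°) = 56.3° from the x-axis; with |HT| = 44.5, T = H + 44.5·(cos 56.3°, sin 56.3°) = (65.3, 12.2). HT ⟂ TJ; with |TJ| = 12.1 on the right of HT, J = T + 12.1·(0.832, -0.555) = (75.4, 5.51). Then |EJ| = |J − E| = 75.6.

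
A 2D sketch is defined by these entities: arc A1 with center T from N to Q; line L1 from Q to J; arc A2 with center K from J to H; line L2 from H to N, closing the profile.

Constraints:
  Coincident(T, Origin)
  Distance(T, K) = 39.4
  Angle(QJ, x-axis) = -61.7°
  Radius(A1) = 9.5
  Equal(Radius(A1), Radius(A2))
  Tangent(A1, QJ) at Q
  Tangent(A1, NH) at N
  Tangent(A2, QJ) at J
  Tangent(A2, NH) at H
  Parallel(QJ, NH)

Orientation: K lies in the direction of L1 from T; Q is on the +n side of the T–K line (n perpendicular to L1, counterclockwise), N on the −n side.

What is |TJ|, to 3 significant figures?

40.5

The slot axis is L1's direction at -61.7°, so u = (cos -61.7°, sin -61.7°) = (0.474, -0.880) and n = (−sin -61.7°, cos -61.7°) = (0.880, 0.474). T is at the origin and K lies 39.4 along u from T, so K = 39.4·u = (18.7, -34.7). Tangency of A1 to both parallel lines with radius 9.5 puts Q and N at T ± 9.5·n: Q = (8.36, 4.50), N = (-8.36, -4.50). Equal radii place J and H the same way about K: J = K + 9.5·n = (27.0, -30.2), H = K − 9.5·n = (10.3, -39.2). Then |TJ| = |J − T| = 40.5.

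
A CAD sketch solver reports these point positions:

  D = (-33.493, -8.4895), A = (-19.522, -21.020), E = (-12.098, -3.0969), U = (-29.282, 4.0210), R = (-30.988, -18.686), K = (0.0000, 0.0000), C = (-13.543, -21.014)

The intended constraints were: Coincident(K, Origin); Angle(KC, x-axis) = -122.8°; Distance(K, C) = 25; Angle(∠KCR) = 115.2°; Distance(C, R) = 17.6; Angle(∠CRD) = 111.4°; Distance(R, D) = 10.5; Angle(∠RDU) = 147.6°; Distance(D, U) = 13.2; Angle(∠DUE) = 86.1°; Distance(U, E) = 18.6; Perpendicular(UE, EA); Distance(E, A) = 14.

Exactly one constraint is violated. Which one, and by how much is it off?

Distance(E, A) = 14 — off by 5.40.

K = (0.00, 0.00) ✓; KC at -122.8° ✓; |KC| = 25.00 ✓; ∠KCR = 115.2° ✓; |CR| = 17.60 ✓; ∠CRD = 111.4° ✓; |RD| = 10.50 ✓; ∠RDU = 147.6° ✓; |DU| = 13.20 ✓; ∠DUE = 86.10° ✓; |UE| = 18.60 ✓; ∠(UE, EA) = 90.00° ✓; |EA| = 19.40 ✗.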